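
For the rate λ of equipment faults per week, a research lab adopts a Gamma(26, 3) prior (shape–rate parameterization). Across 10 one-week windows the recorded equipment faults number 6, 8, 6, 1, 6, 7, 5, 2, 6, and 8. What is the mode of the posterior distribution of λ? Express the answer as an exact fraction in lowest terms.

Total count: 6 + 8 + 6 + 1 + 6 + 7 + 5 + 2 + 6 + 8 = 55.
Total exposure: 10 weeks.
Conjugate update: add total count to the shape and total exposure to the rate, giving Gamma(81, 13).
Posterior mode = (α'−1)/β' = 80/13.

80/13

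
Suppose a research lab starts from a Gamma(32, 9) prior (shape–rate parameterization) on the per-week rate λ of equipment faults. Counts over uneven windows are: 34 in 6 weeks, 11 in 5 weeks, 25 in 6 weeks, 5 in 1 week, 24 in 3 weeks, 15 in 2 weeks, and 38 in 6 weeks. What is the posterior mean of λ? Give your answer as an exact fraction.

92/19

Total count: 34 + 11 + 25 + 5 + 24 + 15 + 38 = 152.
Total exposure: 6 + 5 + 6 + 1 + 3 + 2 + 6 = 29 weeks.
Conjugate update: add total count to the shape and total exposure to the rate, giving Gamma(184, 38).
Posterior mean = α'/β' = 184/38 = 92/19.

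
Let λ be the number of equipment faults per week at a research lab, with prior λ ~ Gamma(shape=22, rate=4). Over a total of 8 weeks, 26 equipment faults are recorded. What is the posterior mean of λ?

Total count 26 over total exposure 8 weeks.
The Gamma prior is conjugate for the Poisson rate, so λ | data ~ Gamma(22+26, 4+8) = Gamma(48, 12).
Posterior mean = α'/β' = 48/12 = 4.

4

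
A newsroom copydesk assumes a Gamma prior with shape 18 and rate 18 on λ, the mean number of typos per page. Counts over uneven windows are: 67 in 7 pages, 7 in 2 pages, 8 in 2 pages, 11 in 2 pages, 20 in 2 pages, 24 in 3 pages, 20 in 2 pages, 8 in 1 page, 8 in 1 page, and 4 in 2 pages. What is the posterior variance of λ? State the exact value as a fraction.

Total count: 67 + 7 + 8 + 11 + 20 + 24 + 20 + 8 + 8 + 4 = 177.
Total exposure: 7 + 2 + 2 + 2 + 2 + 3 + 2 + 1 + 1 + 2 = 24 pages.
Gamma(α, β) with Poisson data over total exposure Σt gives posterior Gamma(α+Σx, β+Σt) = Gamma(195, 42).
Posterior variance = α'/β'² = 195/1764 = 65/588.

65/588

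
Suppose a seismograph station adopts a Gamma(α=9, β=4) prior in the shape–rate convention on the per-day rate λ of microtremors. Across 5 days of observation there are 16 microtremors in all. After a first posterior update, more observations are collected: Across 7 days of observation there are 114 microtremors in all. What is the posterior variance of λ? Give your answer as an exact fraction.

Total count 16 over total exposure 5 days.
After the first batch: Gamma(9 + 16, 4 + 5) = Gamma(25, 9).
Total count 114 over total exposure 7 days.
After the second batch: Gamma(25 + 114, 9 + 7) = Gamma(139, 16).
Posterior variance = α'/β'² = 139/256.

139/256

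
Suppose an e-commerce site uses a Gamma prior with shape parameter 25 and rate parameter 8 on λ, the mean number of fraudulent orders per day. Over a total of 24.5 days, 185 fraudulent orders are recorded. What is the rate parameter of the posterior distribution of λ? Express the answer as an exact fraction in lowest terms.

65/2

Total count 185 over total exposure 24.5 days.
The Gamma prior is conjugate for the Poisson rate, so λ | data ~ Gamma(25+185, 8+24.5) = Gamma(210, 65/2).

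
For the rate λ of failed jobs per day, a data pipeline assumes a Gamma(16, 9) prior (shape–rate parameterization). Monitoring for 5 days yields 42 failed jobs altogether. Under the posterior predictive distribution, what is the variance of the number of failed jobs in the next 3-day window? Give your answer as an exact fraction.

1479/98

Total count 42 over total exposure 5 days.
Conjugate update: add total count to the shape and total exposure to the rate, giving Gamma(58, 14).
The posterior predictive for a window of length T is Negative Binomial with variance T·α'·(β'+T)/β'² = 3·58·17/196 = 1479/98.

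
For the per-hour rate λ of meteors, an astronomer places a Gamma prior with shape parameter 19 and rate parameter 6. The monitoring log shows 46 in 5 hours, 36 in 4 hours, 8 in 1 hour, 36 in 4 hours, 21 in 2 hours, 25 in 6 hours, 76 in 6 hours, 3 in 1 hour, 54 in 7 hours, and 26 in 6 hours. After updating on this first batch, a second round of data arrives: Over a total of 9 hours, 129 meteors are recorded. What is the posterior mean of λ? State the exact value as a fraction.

Total count: 46 + 36 + 8 + 36 + 21 + 25 + 76 + 3 + 54 + 26 = 331.
Total exposure: 5 + 4 + 1 + 4 + 2 + 6 + 6 + 1 + 7 + 6 = 42 hours.
After the first batch: Gamma(19 + 331, 6 + 42) = Gamma(350, 48).
Total count 129 over total exposure 9 hours.
After the second batch: Gamma(350 + 129, 48 + 9) = Gamma(479, 57).
Posterior mean = α'/β' = 479/57.

479/57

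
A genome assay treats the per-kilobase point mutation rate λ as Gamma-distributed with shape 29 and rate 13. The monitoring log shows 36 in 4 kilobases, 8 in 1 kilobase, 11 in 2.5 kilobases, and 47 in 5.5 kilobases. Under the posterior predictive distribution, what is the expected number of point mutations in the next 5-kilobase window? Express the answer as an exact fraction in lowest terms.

Total count: 36 + 8 + 11 + 47 = 102.
Total exposure: 4 + 1 + 2.5 + 5.5 = 13 kilobases.
Gamma(α, β) with Poisson data over total exposure Σt gives posterior Gamma(α+Σx, β+Σt) = Gamma(131, 26).
Predictive mean over a 5-kilobase window = T·E[λ|data] = 5·131/26 = 655/26.

655/26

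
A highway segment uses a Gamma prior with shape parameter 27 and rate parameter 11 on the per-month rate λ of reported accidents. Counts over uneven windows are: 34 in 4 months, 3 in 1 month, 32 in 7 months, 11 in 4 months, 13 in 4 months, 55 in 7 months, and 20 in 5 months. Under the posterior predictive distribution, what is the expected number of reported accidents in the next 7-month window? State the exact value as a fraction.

Total count: 34 + 3 + 32 + 11 + 13 + 55 + 20 = 168.
Total exposure: 4 + 1 + 7 + 4 + 4 + 7 + 5 = 32 months.
Posterior: α' = 27 + 168 = 195, β' = 11 + 32 = 43.
Predictive mean over a 7-month window = T·E[λ|data] = 7·195/43 = 1365/43.

1365/43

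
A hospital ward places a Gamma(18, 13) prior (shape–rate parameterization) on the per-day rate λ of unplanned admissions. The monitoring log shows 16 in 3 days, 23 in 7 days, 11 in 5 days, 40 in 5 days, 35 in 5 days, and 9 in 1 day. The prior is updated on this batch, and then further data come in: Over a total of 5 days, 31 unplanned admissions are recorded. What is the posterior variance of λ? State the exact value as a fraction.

Total count: 16 + 23 + 11 + 40 + 35 + 9 = 134.
Total exposure: 3 + 7 + 5 + 5 + 5 + 1 = 26 days.
After the first batch: Gamma(18 + 134, 13 + 26) = Gamma(152, 39).
Total count 31 over total exposure 5 days.
After the second batch: Gamma(152 + 31, 39 + 5) = Gamma(183, 44).
Posterior variance = α'/β'² = 183/1936.

183/1936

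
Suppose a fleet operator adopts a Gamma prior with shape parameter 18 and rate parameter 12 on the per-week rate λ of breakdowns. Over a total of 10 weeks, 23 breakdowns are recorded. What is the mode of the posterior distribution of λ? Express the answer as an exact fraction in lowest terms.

20/11

Total count 23 over total exposure 10 weeks.
Gamma(α, β) with Poisson data over total exposure Σt gives posterior Gamma(α+Σx, β+Σt) = Gamma(41, 22).
Posterior mode = (α'−1)/β' = 40/22 = 20/11.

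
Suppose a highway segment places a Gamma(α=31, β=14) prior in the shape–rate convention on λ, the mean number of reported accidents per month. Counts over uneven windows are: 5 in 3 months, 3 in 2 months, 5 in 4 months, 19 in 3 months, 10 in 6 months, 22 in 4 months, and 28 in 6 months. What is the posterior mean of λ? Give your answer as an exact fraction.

Total count: 5 + 3 + 5 + 19 + 10 + 22 + 28 = 92.
Total exposure: 3 + 2 + 4 + 3 + 6 + 4 + 6 = 28 months.
Conjugate update: add total count to the shape and total exposure to the rate, giving Gamma(123, 42).
Posterior mean = α'/β' = 123/42 = 41/14.

41/14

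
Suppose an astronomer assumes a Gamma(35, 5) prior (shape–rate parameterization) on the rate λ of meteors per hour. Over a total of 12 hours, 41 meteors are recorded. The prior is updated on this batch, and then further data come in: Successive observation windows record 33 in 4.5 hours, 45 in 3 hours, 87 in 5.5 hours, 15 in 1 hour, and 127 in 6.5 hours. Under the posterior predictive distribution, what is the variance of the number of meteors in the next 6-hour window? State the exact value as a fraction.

44428/625

Total count 41 over total exposure 12 hours.
After the first batch: Gamma(35 + 41, 5 + 12) = Gamma(76, 17).
Total count: 33 + 45 + 87 + 15 + 127 = 307.
Total exposure: 4.5 + 3 + 5.5 + 1 + 6.5 = 20.5 hours.
After the second batch: Gamma(76 + 307, 17 + 20.5) = Gamma(383, 75/2).
The posterior predictive for a window of length T is Negative Binomial with variance T·α'·(β'+T)/β'² = 6·383·(87/2)/(5625/4) = 44428/625.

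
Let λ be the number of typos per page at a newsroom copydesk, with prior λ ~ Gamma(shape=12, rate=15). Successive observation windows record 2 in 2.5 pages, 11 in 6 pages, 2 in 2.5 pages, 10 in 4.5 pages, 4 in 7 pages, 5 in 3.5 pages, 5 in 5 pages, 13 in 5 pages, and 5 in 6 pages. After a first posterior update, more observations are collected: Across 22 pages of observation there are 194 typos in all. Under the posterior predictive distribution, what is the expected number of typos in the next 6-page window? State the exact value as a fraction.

Total count: 2 + 11 + 2 + 10 + 4 + 5 + 5 + 13 + 5 = 57.
Total exposure: 2.5 + 6 + 2.5 + 4.5 + 7 + 3.5 + 5 + 5 + 6 = 42 pages.
After the first batch: Gamma(12 + 57, 15 + 42) = Gamma(69, 57).
Total count 194 over total exposure 22 pages.
After the second batch: Gamma(69 + 194, 57 + 22) = Gamma(263, 79).
Predictive mean over a 6-page window = T·E[λ|data] = 6·263/79 = 1578/79.

1578/79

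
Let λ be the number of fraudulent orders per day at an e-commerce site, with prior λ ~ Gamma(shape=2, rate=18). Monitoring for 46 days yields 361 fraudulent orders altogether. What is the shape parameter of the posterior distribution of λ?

Total count 361 over total exposure 46 days.
Gamma(α, β) with Poisson data over total exposure Σt gives posterior Gamma(α+Σx, β+Σt) = Gamma(363, 64).

363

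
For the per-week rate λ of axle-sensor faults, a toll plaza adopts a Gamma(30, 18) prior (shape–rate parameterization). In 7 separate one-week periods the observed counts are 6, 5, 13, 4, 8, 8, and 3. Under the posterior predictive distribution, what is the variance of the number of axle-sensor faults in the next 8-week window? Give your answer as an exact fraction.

20328/625

Total count: 6 + 5 + 13 + 4 + 8 + 8 + 3 = 47.
Total exposure: 7 weeks.
The Gamma prior is conjugate for the Poisson rate, so λ | data ~ Gamma(30+47, 18+7) = Gamma(77, 25).
The posterior predictive for a window of length T is Negative Binomial with variance T·α'·(β'+T)/β'² = 8·77·33/625 = 20328/625.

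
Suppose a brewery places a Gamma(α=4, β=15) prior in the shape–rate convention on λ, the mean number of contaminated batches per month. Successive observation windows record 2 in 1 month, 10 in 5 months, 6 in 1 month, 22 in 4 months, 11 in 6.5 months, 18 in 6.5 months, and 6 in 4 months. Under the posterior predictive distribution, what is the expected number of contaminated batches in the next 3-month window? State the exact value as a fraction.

237/43

Total count: 2 + 10 + 6 + 22 + 11 + 18 + 6 = 75.
Total exposure: 1 + 5 + 1 + 4 + 6.5 + 6.5 + 4 = 28 months.
Gamma(α, β) with Poisson data over total exposure Σt gives posterior Gamma(α+Σx, β+Σt) = Gamma(79, 43).
Predictive mean over a 3-month window = T·E[λ|data] = 3·79/43 = 237/43.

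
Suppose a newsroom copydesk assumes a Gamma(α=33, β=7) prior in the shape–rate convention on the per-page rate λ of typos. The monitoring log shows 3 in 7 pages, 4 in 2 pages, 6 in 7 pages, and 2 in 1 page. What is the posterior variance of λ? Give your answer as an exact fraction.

Total count: 3 + 4 + 6 + 2 = 15.
Total exposure: 7 + 2 + 7 + 1 = 17 pages.
Posterior: α' = 33 + 15 = 48, β' = 7 + 17 = 24.
Posterior variance = α'/β'² = 48/576 = 1/12.

1/12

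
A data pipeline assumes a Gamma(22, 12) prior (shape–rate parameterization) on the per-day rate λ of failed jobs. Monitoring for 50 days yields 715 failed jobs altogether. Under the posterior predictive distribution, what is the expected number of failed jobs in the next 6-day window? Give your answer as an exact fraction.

Total count 715 over total exposure 50 days.
The Gamma prior is conjugate for the Poisson rate, so λ | data ~ Gamma(22+715, 12+50) = Gamma(737, 62).
Predictive mean over a 6-day window = T·E[λ|data] = 6·737/62 = 2211/31.

2211/31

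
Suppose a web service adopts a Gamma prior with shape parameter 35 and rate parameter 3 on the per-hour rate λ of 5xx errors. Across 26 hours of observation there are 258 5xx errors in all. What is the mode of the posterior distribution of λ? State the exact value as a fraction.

Total count 258 over total exposure 26 hours.
The Gamma prior is conjugate for the Poisson rate, so λ | data ~ Gamma(35+258, 3+26) = Gamma(293, 29).
Posterior mode = (α'−1)/β' = 292/29.

292/29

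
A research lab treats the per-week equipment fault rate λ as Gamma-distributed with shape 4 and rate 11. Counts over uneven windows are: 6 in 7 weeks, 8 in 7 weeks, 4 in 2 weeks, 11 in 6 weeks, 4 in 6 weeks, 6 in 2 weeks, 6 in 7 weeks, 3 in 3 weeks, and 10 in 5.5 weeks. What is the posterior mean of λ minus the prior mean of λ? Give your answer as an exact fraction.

Total count: 6 + 8 + 4 + 11 + 4 + 6 + 6 + 3 + 10 = 58.
Total exposure: 7 + 7 + 2 + 6 + 6 + 2 + 7 + 3 + 5.5 = 45.5 weeks.
Conjugate update: add total count to the shape and total exposure to the rate, giving Gamma(62, 113/2).
Posterior mean = 62/(113/2) = 124/113; prior mean = 4/11 = 4/11. Difference = 124/113 − 4/11 = 912/1243.

912/1243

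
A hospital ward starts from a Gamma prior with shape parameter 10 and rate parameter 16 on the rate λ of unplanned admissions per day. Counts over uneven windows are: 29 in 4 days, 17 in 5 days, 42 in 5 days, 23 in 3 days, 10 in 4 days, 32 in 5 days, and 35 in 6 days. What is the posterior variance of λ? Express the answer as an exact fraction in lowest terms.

11/128

Total count: 29 + 17 + 42 + 23 + 10 + 32 + 35 = 188.
Total exposure: 4 + 5 + 5 + 3 + 4 + 5 + 6 = 32 days.
Gamma(α, β) with Poisson data over total exposure Σt gives posterior Gamma(α+Σx, β+Σt) = Gamma(198, 48).
Posterior variance = α'/β'² = 198/2304 = 11/128.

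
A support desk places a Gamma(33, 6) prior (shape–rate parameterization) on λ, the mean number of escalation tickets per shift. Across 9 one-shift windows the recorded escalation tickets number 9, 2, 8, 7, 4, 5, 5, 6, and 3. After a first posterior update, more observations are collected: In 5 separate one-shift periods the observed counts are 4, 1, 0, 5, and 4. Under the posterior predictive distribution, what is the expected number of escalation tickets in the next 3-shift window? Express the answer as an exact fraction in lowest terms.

72/5

Total count: 9 + 2 + 8 + 7 + 4 + 5 + 5 + 6 + 3 = 49.
Total exposure: 9 shifts.
After the first batch: Gamma(33 + 49, 6 + 9) = Gamma(82, 15).
Total count: 4 + 1 + 0 + 5 + 4 = 14.
Total exposure: 5 shifts.
After the second batch: Gamma(82 + 14, 15 + 5) = Gamma(96, 20).
Predictive mean over a 3-shift window = T·E[λ|data] = 3·96/20 = 72/5.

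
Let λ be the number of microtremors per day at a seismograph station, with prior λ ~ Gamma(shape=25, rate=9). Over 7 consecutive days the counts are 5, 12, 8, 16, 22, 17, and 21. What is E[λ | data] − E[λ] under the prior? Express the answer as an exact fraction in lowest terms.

367/72

Total count: 5 + 12 + 8 + 16 + 22 + 17 + 21 = 101.
Total exposure: 7 days.
The Gamma prior is conjugate for the Poisson rate, so λ | data ~ Gamma(25+101, 9+7) = Gamma(126, 16).
Posterior mean = 126/16 = 63/8; prior mean = 25/9 = 25/9. Difference = 63/8 − 25/9 = 367/72.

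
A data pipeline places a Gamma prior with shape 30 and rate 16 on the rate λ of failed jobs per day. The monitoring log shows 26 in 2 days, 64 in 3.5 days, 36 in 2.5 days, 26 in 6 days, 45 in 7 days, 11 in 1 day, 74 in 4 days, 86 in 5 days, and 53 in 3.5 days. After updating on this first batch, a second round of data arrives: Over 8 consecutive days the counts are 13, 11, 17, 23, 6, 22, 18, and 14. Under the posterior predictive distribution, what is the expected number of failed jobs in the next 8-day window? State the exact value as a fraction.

9200/117

Total count: 26 + 64 + 36 + 26 + 45 + 11 + 74 + 86 + 53 = 421.
Total exposure: 2 + 3.5 + 2.5 + 6 + 7 + 1 + 4 + 5 + 3.5 = 34.5 days.
After the first batch: Gamma(30 + 421, 16 + 34.5) = Gamma(451, 101/2).
Total count: 13 + 11 + 17 + 23 + 6 + 22 + 18 + 14 = 124.
Total exposure: 8 days.
After the second batch: Gamma(451 + 124, 101/2 + 8) = Gamma(575, 117/2).
Predictive mean over an 8-day window = T·E[λ|data] = 8·575/(117/2) = 9200/117.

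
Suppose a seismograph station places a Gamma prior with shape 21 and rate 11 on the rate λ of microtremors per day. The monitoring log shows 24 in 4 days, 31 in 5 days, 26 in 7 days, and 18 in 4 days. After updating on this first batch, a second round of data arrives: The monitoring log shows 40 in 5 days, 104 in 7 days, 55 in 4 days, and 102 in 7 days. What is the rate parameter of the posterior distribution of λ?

Total count: 24 + 31 + 26 + 18 = 99.
Total exposure: 4 + 5 + 7 + 4 = 20 days.
After the first batch: Gamma(21 + 99, 11 + 20) = Gamma(120, 31).
Total count: 40 + 104 + 55 + 102 = 301.
Total exposure: 5 + 7 + 4 + 7 = 23 days.
After the second batch: Gamma(120 + 301, 31 + 23) = Gamma(421, 54).

54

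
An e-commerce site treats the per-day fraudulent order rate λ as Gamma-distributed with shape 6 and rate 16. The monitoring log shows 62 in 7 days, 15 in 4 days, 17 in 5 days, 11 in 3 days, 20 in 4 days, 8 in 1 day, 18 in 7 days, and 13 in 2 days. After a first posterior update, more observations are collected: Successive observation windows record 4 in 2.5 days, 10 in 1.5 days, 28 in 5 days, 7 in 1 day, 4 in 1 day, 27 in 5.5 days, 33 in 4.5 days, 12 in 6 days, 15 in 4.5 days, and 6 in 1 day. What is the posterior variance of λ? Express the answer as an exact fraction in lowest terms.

1264/26569

Total count: 62 + 15 + 17 + 11 + 20 + 8 + 18 + 13 = 164.
Total exposure: 7 + 4 + 5 + 3 + 4 + 1 + 7 + 2 = 33 days.
After the first batch: Gamma(6 + 164, 16 + 33) = Gamma(170, 49).
Total count: 4 + 10 + 28 + 7 + 4 + 27 + 33 + 12 + 15 + 6 = 146.
Total exposure: 2.5 + 1.5 + 5 + 1 + 1 + 5.5 + 4.5 + 6 + 4.5 + 1 = 32.5 days.
After the second batch: Gamma(170 + 146, 49 + 32.5) = Gamma(316, 163/2).
Posterior variance = α'/β'² = 316/(26569/4) = 1264/26569.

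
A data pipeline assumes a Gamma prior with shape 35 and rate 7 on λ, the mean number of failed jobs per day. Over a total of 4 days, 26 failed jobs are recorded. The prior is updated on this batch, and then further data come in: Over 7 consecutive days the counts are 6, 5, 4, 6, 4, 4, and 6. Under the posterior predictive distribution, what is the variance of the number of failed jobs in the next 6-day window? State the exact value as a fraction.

Total count 26 over total exposure 4 days.
After the first batch: Gamma(35 + 26, 7 + 4) = Gamma(61, 11).
Total count: 6 + 5 + 4 + 6 + 4 + 4 + 6 = 35.
Total exposure: 7 days.
After the second batch: Gamma(61 + 35, 11 + 7) = Gamma(96, 18).
The posterior predictive for a window of length T is Negative Binomial with variance T·α'·(β'+T)/β'² = 6·96·24/324 = 128/3.

128/3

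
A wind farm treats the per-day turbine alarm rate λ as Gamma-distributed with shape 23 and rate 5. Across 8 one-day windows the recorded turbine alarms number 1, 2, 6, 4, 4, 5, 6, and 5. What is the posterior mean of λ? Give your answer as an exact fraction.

Total count: 1 + 2 + 6 + 4 + 4 + 5 + 6 + 5 = 33.
Total exposure: 8 days.
By Gamma–Poisson conjugacy, the posterior is Gamma(α + Σx, β + Σt) = Gamma(23 + 33, 5 + 8) = Gamma(56, 13).
Posterior mean = α'/β' = 56/13.

56/13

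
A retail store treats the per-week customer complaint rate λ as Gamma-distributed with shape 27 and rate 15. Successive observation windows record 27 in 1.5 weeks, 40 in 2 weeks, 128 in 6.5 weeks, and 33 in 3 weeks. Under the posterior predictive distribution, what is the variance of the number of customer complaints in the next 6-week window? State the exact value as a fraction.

13005/196

Total count: 27 + 40 + 128 + 33 = 228.
Total exposure: 1.5 + 2 + 6.5 + 3 = 13 weeks.
The Gamma prior is conjugate for the Poisson rate, so λ | data ~ Gamma(27+228, 15+13) = Gamma(255, 28).
The posterior predictive for a window of length T is Negative Binomial with variance T·α'·(β'+T)/β'² = 6·255·34/784 = 13005/196.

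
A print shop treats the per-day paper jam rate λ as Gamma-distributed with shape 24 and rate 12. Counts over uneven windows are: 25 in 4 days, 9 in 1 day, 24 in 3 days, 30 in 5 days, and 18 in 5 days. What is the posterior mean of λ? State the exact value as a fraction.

13/3

Total count: 25 + 9 + 24 + 30 + 18 = 106.
Total exposure: 4 + 1 + 3 + 5 + 5 = 18 days.
Posterior: α' = 24 + 106 = 130, β' = 12 + 18 = 30.
Posterior mean = α'/β' = 130/30 = 13/3.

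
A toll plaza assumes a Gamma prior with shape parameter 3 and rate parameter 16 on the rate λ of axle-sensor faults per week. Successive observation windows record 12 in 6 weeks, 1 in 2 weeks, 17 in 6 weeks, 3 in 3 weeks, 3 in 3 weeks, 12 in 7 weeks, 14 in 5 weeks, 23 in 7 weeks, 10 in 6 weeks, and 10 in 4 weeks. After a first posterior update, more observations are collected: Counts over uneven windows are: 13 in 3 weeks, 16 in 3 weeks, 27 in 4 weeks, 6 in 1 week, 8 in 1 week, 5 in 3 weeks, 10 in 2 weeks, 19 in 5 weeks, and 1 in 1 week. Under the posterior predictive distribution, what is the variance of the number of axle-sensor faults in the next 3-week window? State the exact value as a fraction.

Total count: 12 + 1 + 17 + 3 + 3 + 12 + 14 + 23 + 10 + 10 = 105.
Total exposure: 6 + 2 + 6 + 3 + 3 + 7 + 5 + 7 + 6 + 4 = 49 weeks.
After the first batch: Gamma(3 + 105, 16 + 49) = Gamma(108, 65).
Total count: 13 + 16 + 27 + 6 + 8 + 5 + 10 + 19 + 1 = 105.
Total exposure: 3 + 3 + 4 + 1 + 1 + 3 + 2 + 5 + 1 = 23 weeks.
After the second batch: Gamma(108 + 105, 65 + 23) = Gamma(213, 88).
The posterior predictive for a window of length T is Negative Binomial with variance T·α'·(β'+T)/β'² = 3·213·91/7744 = 58149/7744.

58149/7744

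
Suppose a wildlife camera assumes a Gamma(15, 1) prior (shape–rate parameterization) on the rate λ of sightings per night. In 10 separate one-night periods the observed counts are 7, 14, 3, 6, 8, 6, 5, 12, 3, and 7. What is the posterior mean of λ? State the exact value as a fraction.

Total count: 7 + 14 + 3 + 6 + 8 + 6 + 5 + 12 + 3 + 7 = 71.
Total exposure: 10 nights.
The Gamma prior is conjugate for the Poisson rate, so λ | data ~ Gamma(15+71, 1+10) = Gamma(86, 11).
Posterior mean = α'/β' = 86/11.

86/11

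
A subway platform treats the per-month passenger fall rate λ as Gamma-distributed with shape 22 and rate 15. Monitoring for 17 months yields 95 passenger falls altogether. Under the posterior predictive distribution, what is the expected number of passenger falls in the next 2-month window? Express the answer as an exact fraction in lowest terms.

Total count 95 over total exposure 17 months.
By Gamma–Poisson conjugacy, the posterior is Gamma(α + Σx, β + Σt) = Gamma(22 + 95, 15 + 17) = Gamma(117, 32).
Predictive mean over a 2-month window = T·E[λ|data] = 2·117/32 = 117/16.

117/16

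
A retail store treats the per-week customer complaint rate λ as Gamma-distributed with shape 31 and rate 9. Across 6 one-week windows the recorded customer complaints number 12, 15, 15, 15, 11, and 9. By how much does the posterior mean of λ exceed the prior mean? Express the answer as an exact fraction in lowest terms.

169/45

Total count: 12 + 15 + 15 + 15 + 11 + 9 = 77.
Total exposure: 6 weeks.
Conjugate update: add total count to the shape and total exposure to the rate, giving Gamma(108, 15).
Posterior mean = 108/15 = 36/5; prior mean = 31/9 = 31/9. Difference = 36/5 − 31/9 = 169/45.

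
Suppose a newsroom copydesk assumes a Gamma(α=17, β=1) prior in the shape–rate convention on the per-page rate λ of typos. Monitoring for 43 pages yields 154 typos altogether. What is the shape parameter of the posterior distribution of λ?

Total count 154 over total exposure 43 pages.
By Gamma–Poisson conjugacy, the posterior is Gamma(α + Σx, β + Σt) = Gamma(17 + 154, 1 + 43) = Gamma(171, 44).

171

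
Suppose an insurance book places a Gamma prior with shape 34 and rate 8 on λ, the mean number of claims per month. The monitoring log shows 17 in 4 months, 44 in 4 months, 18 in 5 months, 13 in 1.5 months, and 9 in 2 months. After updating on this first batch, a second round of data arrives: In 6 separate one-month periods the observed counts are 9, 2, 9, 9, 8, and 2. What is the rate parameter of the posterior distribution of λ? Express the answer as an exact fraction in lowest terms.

Total count: 17 + 44 + 18 + 13 + 9 = 101.
Total exposure: 4 + 4 + 5 + 1.5 + 2 = 16.5 months.
After the first batch: Gamma(34 + 101, 8 + 16.5) = Gamma(135, 49/2).
Total count: 9 + 2 + 9 + 9 + 8 + 2 = 39.
Total exposure: 6 months.
After the second batch: Gamma(135 + 39, 49/2 + 6) = Gamma(174, 61/2).

61/2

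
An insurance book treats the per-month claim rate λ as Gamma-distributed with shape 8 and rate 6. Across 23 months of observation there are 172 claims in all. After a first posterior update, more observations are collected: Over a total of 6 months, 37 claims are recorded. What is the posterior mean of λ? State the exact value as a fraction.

Total count 172 over total exposure 23 months.
After the first batch: Gamma(8 + 172, 6 + 23) = Gamma(180, 29).
Total count 37 over total exposure 6 months.
After the second batch: Gamma(180 + 37, 29 + 6) = Gamma(217, 35).
Posterior mean = α'/β' = 217/35 = 31/5.

31/5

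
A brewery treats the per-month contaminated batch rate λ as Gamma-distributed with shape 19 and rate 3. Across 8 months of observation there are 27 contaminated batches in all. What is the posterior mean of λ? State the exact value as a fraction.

Total count 27 over total exposure 8 months.
Gamma(α, β) with Poisson data over total exposure Σt gives posterior Gamma(α+Σx, β+Σt) = Gamma(46, 11).
Posterior mean = α'/β' = 46/11.

46/11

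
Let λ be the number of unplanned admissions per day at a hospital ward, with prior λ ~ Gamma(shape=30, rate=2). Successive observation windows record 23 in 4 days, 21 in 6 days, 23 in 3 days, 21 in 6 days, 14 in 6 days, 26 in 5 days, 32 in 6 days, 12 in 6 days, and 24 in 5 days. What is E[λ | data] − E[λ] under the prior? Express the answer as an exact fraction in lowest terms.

-509/49

Total count: 23 + 21 + 23 + 21 + 14 + 26 + 32 + 12 + 24 = 196.
Total exposure: 4 + 6 + 3 + 6 + 6 + 5 + 6 + 6 + 5 = 47 days.
Gamma(α, β) with Poisson data over total exposure Σt gives posterior Gamma(α+Σx, β+Σt) = Gamma(226, 49).
Posterior mean = 226/49 = 226/49; prior mean = 30/2 = 15. Difference = 226/49 − 15 = -509/49.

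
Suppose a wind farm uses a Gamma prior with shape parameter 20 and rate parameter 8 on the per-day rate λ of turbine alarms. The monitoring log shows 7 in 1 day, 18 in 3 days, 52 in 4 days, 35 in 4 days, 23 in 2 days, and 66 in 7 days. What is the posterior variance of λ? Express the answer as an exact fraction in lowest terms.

221/841

Total count: 7 + 18 + 52 + 35 + 23 + 66 = 201.
Total exposure: 1 + 3 + 4 + 4 + 2 + 7 = 21 days.
Gamma(α, β) with Poisson data over total exposure Σt gives posterior Gamma(α+Σx, β+Σt) = Gamma(221, 29).
Posterior variance = α'/β'² = 221/841.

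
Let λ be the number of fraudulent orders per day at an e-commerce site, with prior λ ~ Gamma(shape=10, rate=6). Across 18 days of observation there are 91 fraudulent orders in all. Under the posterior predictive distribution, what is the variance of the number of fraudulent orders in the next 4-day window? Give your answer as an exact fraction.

707/36

Total count 91 over total exposure 18 days.
By Gamma–Poisson conjugacy, the posterior is Gamma(α + Σx, β + Σt) = Gamma(10 + 91, 6 + 18) = Gamma(101, 24).
The posterior predictive for a window of length T is Negative Binomial with variance T·α'·(β'+T)/β'² = 4·101·28/576 = 707/36.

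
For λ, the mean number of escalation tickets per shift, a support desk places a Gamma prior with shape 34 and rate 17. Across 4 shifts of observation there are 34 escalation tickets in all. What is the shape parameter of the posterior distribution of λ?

Total count 34 over total exposure 4 shifts.
The Gamma prior is conjugate for the Poisson rate, so λ | data ~ Gamma(34+34, 17+4) = Gamma(68, 21).

68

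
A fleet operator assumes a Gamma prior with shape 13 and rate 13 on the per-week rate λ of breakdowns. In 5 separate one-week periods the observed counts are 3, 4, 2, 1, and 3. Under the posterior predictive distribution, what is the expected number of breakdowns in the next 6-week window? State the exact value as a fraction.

26/3

Total count: 3 + 4 + 2 + 1 + 3 = 13.
Total exposure: 5 weeks.
The Gamma prior is conjugate for the Poisson rate, so λ | data ~ Gamma(13+13, 13+5) = Gamma(26, 18).
Predictive mean over a 6-week window = T·E[λ|data] = 6·26/18 = 26/3.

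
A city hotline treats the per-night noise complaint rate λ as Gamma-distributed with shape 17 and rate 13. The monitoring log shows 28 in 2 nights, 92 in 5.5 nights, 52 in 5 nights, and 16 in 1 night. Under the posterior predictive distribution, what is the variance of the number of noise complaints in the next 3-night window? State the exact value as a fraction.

72570/2809

Total count: 28 + 92 + 52 + 16 = 188.
Total exposure: 2 + 5.5 + 5 + 1 = 13.5 nights.
The Gamma prior is conjugate for the Poisson rate, so λ | data ~ Gamma(17+188, 13+13.5) = Gamma(205, 53/2).
The posterior predictive for a window of length T is Negative Binomial with variance T·α'·(β'+T)/β'² = 3·205·(59/2)/(2809/4) = 72570/2809.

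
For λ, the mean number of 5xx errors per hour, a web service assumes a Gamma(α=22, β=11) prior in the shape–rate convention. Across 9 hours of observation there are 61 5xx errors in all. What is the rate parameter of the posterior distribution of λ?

Total count 61 over total exposure 9 hours.
Posterior: α' = 22 + 61 = 83, β' = 11 + 9 = 20.

20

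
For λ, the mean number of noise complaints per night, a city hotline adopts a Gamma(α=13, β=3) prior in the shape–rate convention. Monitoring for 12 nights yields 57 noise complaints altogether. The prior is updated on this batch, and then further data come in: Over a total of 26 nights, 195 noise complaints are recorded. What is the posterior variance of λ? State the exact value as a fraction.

265/1681

Total count 57 over total exposure 12 nights.
After the first batch: Gamma(13 + 57, 3 + 12) = Gamma(70, 15).
Total count 195 over total exposure 26 nights.
After the second batch: Gamma(70 + 195, 15 + 26) = Gamma(265, 41).
Posterior variance = α'/β'² = 265/1681.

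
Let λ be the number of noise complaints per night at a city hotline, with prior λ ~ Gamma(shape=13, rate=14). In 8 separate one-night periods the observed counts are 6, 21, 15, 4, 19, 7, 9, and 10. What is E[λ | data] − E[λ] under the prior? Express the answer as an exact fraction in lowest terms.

585/154

Total count: 6 + 21 + 15 + 4 + 19 + 7 + 9 + 10 = 91.
Total exposure: 8 nights.
Gamma(α, β) with Poisson data over total exposure Σt gives posterior Gamma(α+Σx, β+Σt) = Gamma(104, 22).
Posterior mean = 104/22 = 52/11; prior mean = 13/14 = 13/14. Difference = 52/11 − 13/14 = 585/154.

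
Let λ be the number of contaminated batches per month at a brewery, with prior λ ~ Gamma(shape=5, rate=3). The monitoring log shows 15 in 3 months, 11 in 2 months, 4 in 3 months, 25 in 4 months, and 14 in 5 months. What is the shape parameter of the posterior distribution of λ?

Total count: 15 + 11 + 4 + 25 + 14 = 69.
Total exposure: 3 + 2 + 3 + 4 + 5 = 17 months.
Gamma(α, β) with Poisson data over total exposure Σt gives posterior Gamma(α+Σx, β+Σt) = Gamma(74, 20).

74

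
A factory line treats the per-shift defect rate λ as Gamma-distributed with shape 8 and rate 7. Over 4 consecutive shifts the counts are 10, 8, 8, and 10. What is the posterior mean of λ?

Total count: 10 + 8 + 8 + 10 = 36.
Total exposure: 4 shifts.
Posterior: α' = 8 + 36 = 44, β' = 7 + 4 = 11.
Posterior mean = α'/β' = 44/11 = 4.

4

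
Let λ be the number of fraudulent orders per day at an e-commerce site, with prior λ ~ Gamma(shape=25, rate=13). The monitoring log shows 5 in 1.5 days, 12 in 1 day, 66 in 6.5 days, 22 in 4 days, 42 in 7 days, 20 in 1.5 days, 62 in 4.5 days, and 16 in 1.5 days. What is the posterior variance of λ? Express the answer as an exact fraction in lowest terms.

Total count: 5 + 12 + 66 + 22 + 42 + 20 + 62 + 16 = 245.
Total exposure: 1.5 + 1 + 6.5 + 4 + 7 + 1.5 + 4.5 + 1.5 = 27.5 days.
The Gamma prior is conjugate for the Poisson rate, so λ | data ~ Gamma(25+245, 13+27.5) = Gamma(270, 81/2).
Posterior variance = α'/β'² = 270/(6561/4) = 40/243.

40/243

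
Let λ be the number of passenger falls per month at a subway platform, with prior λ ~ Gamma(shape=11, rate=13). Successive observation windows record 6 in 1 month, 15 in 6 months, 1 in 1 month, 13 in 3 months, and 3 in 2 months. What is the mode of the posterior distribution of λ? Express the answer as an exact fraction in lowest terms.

Total count: 6 + 15 + 1 + 13 + 3 = 38.
Total exposure: 1 + 6 + 1 + 3 + 2 = 13 months.
Conjugate update: add total count to the shape and total exposure to the rate, giving Gamma(49, 26).
Posterior mode = (α'−1)/β' = 48/26 = 24/13.

24/13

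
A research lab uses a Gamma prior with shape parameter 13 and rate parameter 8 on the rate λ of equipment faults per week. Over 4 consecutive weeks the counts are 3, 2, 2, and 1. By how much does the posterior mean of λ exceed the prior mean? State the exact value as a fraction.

1/8

Total count: 3 + 2 + 2 + 1 = 8.
Total exposure: 4 weeks.
By Gamma–Poisson conjugacy, the posterior is Gamma(α + Σx, β + Σt) = Gamma(13 + 8, 8 + 4) = Gamma(21, 12).
Posterior mean = 21/12 = 7/4; prior mean = 13/8 = 13/8. Difference = 7/4 − 13/8 = 1/8.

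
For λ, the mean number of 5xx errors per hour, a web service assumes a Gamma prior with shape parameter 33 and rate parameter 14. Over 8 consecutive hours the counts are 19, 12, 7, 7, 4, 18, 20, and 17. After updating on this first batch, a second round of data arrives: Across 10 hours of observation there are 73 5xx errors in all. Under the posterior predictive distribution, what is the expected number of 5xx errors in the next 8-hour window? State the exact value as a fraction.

Total count: 19 + 12 + 7 + 7 + 4 + 18 + 20 + 17 = 104.
Total exposure: 8 hours.
After the first batch: Gamma(33 + 104, 14 + 8) = Gamma(137, 22).
Total count 73 over total exposure 10 hours.
After the second batch: Gamma(137 + 73, 22 + 10) = Gamma(210, 32).
Predictive mean over an 8-hour window = T·E[λ|data] = 8·210/32 = 105/2.

105/2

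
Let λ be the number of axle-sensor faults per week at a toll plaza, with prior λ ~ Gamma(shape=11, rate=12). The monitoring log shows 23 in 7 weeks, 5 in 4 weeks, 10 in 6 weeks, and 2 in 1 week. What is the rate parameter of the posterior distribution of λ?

30

Total count: 23 + 5 + 10 + 2 = 40.
Total exposure: 7 + 4 + 6 + 1 = 18 weeks.
Conjugate update: add total count to the shape and total exposure to the rate, giving Gamma(51, 30).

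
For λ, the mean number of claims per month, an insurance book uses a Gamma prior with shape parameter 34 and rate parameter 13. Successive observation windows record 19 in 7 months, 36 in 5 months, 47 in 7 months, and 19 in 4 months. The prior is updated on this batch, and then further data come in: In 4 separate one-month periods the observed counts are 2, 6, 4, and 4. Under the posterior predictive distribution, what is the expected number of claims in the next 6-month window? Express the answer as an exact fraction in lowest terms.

Total count: 19 + 36 + 47 + 19 = 121.
Total exposure: 7 + 5 + 7 + 4 = 23 months.
After the first batch: Gamma(34 + 121, 13 + 23) = Gamma(155, 36).
Total count: 2 + 6 + 4 + 4 = 16.
Total exposure: 4 months.
After the second batch: Gamma(155 + 16, 36 + 4) = Gamma(171, 40).
Predictive mean over a 6-month window = T·E[λ|data] = 6·171/40 = 513/20.

513/20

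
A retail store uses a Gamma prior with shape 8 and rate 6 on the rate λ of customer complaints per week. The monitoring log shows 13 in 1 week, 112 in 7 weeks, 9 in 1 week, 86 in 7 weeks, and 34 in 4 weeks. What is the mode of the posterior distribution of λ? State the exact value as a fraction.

Total count: 13 + 112 + 9 + 86 + 34 = 254.
Total exposure: 1 + 7 + 1 + 7 + 4 = 20 weeks.
Posterior: α' = 8 + 254 = 262, β' = 6 + 20 = 26.
Posterior mode = (α'−1)/β' = 261/26.

261/26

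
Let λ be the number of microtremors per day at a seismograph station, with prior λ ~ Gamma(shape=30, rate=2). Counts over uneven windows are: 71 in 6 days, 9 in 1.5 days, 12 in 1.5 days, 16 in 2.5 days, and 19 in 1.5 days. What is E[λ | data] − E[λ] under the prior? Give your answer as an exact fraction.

-68/15

Total count: 71 + 9 + 12 + 16 + 19 = 127.
Total exposure: 6 + 1.5 + 1.5 + 2.5 + 1.5 = 13 days.
Conjugate update: add total count to the shape and total exposure to the rate, giving Gamma(157, 15).
Posterior mean = 157/15 = 157/15; prior mean = 30/2 = 15. Difference = 157/15 − 15 = -68/15.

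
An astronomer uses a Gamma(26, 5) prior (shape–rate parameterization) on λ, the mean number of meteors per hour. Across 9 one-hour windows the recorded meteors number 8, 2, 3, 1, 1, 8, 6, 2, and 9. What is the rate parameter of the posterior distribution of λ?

Total count: 8 + 2 + 3 + 1 + 1 + 8 + 6 + 2 + 9 = 40.
Total exposure: 9 hours.
Conjugate update: add total count to the shape and total exposure to the rate, giving Gamma(66, 14).

14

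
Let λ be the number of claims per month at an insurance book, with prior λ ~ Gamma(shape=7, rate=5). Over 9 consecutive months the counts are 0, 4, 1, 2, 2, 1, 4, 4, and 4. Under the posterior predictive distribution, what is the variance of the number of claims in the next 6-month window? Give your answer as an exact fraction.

870/49

Total count: 0 + 4 + 1 + 2 + 2 + 1 + 4 + 4 + 4 = 22.
Total exposure: 9 months.
Gamma(α, β) with Poisson data over total exposure Σt gives posterior Gamma(α+Σx, β+Σt) = Gamma(29, 14).
The posterior predictive for a window of length T is Negative Binomial with variance T·α'·(β'+T)/β'² = 6·29·20/196 = 870/49.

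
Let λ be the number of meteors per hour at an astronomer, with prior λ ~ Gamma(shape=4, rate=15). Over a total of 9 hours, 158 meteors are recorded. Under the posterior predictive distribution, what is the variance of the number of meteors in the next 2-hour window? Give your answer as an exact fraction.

117/8

Total count 158 over total exposure 9 hours.
Posterior: α' = 4 + 158 = 162, β' = 15 + 9 = 24.
The posterior predictive for a window of length T is Negative Binomial with variance T·α'·(β'+T)/β'² = 2·162·26/576 = 117/8.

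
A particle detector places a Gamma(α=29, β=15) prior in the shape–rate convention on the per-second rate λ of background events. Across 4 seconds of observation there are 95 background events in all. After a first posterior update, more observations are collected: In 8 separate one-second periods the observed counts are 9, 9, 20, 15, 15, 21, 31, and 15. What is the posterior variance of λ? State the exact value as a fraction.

259/729

Total count 95 over total exposure 4 seconds.
After the first batch: Gamma(29 + 95, 15 + 4) = Gamma(124, 19).
Total count: 9 + 9 + 20 + 15 + 15 + 21 + 31 + 15 = 135.
Total exposure: 8 seconds.
After the second batch: Gamma(124 + 135, 19 + 8) = Gamma(259, 27).
Posterior variance = α'/β'² = 259/729.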